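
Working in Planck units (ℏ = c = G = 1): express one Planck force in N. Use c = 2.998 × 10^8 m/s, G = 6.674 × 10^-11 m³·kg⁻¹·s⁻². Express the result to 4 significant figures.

1.210 × 10^44 N

From ℏ = c = G = 1 the force scale is F_P = c⁴/G.
  = 8.078 × 10^33 / 6.674 × 10^-11
  = 1.210 × 10^44 N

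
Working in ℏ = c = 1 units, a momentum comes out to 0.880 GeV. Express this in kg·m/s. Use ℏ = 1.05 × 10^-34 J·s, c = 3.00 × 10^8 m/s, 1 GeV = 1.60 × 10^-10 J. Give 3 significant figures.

4.69 × 10^-19 kg·m/s

Momentum is [E]/c; divide by c.
1 GeV → 1/c × (1 GeV in J) = 5.33 × 10^-19 kg·m/s.
Result: 0.880 × 5.33 × 10^-19 = 4.69 × 10^-19 kg·m/s.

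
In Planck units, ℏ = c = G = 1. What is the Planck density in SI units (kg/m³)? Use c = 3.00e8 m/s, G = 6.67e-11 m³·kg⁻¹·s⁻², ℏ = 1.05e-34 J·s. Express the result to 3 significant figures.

5.20e96 kg/m³

From ℏ = c = G = 1 the density scale is ρ_P = c⁵/(ℏG²).
  = 2.43e42 / 4.67e-55
  = 5.20e96 kg/m³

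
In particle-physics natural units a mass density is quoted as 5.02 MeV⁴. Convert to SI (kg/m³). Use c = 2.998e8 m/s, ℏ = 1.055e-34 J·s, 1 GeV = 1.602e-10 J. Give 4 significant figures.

Mass density is [E]/(c²[L]³) = [E]⁴/(ℏ³c⁵).
1 GeV⁴ → 1/(ℏ³c⁵) × (1 GeV in J)⁴ = 2.316e20 kg/m³.
Convert the energy scale: 5.02 MeV⁴ = 5.02e-12 GeV⁴.
Result: 5.02e-12 × 2.316e20 = 1.163e9 kg/m³.

1.163e9 kg/m³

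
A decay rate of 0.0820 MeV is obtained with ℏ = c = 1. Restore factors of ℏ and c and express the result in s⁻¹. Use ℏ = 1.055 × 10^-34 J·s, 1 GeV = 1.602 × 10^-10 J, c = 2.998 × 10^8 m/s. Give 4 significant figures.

A rate is [E]/ℏ; divide by ℏ.
1 GeV → 1/ℏ × (1 GeV in J) = 1.518 × 10^24 s⁻¹.
Convert the energy scale: 0.0820 MeV = 8.20 × 10^-5 GeV.
Result: 8.20 × 10^-5 × 1.518 × 10^24 = 1.245 × 10^20 s⁻¹.

1.245 × 10^20 s⁻¹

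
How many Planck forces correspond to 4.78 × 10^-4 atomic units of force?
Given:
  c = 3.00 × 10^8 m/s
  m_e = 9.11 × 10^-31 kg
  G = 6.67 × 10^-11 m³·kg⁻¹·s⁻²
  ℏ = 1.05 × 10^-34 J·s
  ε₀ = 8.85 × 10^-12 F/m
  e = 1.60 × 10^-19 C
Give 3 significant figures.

3.28 × 10^-55

atomic unit of force: F_au = E_h/a₀ = m_e²e⁶/((4πε₀)³ℏ⁴) = 8.33 × 10^-8 N
Planck force: F_P = c⁴/G = 1.21 × 10^44 N
4.78 × 10^-4 × 8.33 × 10^-8 / 1.21 × 10^44 = 3.28 × 10^-55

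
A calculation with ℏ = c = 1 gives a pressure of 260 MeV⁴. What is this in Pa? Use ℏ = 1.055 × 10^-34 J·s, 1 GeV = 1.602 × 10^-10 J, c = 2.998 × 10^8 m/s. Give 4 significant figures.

Pressure is [E]/[L]³ = [E]⁴/(ℏc)³.
1 GeV⁴ → 1/(ℏc)³ × (1 GeV in J)⁴ = 2.082 × 10^37 Pa.
Convert the energy scale: 260 MeV⁴ = 2.60 × 10^-10 GeV⁴.
Result: 2.60 × 10^-10 × 2.082 × 10^37 = 5.412 × 10^27 Pa.

5.412 × 10^27 Pa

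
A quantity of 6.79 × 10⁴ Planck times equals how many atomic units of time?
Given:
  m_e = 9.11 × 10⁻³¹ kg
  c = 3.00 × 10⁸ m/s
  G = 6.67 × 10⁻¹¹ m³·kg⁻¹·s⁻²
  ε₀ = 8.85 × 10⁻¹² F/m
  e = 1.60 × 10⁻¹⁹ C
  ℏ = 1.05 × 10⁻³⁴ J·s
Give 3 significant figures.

Planck time: t_P = √(ℏG/c⁵) = 5.37 × 10⁻⁴⁴ s
atomic unit of time: τ_au = (4πε₀)²ℏ³/(m_e e⁴) = 2.40 × 10⁻¹⁷ s
6.79 × 10⁴ × 5.37 × 10⁻⁴⁴ / 2.40 × 10⁻¹⁷ = 1.52 × 10⁻²²

1.52 × 10⁻²²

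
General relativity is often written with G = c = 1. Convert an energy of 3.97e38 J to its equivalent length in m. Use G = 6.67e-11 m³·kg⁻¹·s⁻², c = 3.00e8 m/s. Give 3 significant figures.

3.27e-6 m

Energy → length via G/c⁴.
3.97e38 J × (G/c⁴) = 3.27e-6 m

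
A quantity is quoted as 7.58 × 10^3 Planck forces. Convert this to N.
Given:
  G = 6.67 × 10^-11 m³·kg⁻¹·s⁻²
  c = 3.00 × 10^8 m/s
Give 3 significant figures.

One Planck force: F_P = c⁴/G = 1.21 × 10^44 N.
7.58 × 10^3 × 1.21 × 10^44 N = 9.21 × 10^47 N

9.21 × 10^47 N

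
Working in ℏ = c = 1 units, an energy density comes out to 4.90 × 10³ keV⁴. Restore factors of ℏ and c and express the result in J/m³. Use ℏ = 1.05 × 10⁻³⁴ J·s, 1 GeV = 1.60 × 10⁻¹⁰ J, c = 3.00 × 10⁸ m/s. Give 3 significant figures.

1.03 × 10¹⁷ J/m³

[E]/[L]³ = [E]⁴/(ℏc)³; restore (ℏc)⁻³.
1 GeV⁴ → 1/(ℏc)³ × (1 GeV in J)⁴ = 2.10 × 10³⁷ J/m³.
Convert the energy scale: 4.90 × 10³ keV⁴ = 4.90 × 10⁻²¹ GeV⁴.
Result: 4.90 × 10⁻²¹ × 2.10 × 10³⁷ = 1.03 × 10¹⁷ J/m³.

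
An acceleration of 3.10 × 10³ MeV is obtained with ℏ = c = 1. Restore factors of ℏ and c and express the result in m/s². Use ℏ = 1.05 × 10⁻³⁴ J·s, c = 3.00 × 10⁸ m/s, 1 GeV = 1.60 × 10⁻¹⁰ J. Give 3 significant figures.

Acceleration is [L]/[T]² = c·[E]/ℏ.
1 GeV → c/ℏ × (1 GeV in J) = 4.57 × 10³² m/s².
Convert the energy scale: 3.10 × 10³ MeV = 3.10 GeV.
Result: 3.10 × 4.57 × 10³² = 1.42 × 10³³ m/s².

1.42 × 10³³ m/s²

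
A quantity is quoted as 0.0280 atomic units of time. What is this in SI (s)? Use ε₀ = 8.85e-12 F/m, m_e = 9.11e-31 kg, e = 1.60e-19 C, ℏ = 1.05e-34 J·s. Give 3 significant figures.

One atomic unit of time: τ_au = (4πε₀)²ℏ³/(m_e e⁴) = 2.40e-17 s.
0.0280 × 2.40e-17 s = 6.71e-19 s

6.71e-19 s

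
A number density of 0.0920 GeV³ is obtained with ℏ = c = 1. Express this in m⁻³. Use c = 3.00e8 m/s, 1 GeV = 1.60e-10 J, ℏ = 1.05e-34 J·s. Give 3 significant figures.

1.21e46 m⁻³

Number density is [L]⁻³ = [E]³/(ℏc)³.
1 GeV³ → 1/(ℏc)³ × (1 GeV in J)³ = 1.31e47 m⁻³.
Result: 0.0920 × 1.31e47 = 1.21e46 m⁻³.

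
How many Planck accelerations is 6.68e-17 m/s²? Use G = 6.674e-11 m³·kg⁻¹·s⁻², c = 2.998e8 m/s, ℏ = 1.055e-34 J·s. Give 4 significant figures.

1.201e-68

Planck acceleration: a_P = √(c⁷/(ℏG)) = 5.560e51 m/s².
6.68e-17 / 5.560e51 = 1.201e-68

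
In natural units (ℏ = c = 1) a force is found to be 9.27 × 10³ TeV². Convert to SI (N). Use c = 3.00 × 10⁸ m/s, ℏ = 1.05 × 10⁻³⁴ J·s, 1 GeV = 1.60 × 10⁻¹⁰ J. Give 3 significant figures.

Force is [E]/[L] = [E]²/(ℏc); restore (ℏc)⁻¹.
1 GeV² → 1/(ℏc) × (1 GeV in J)² = 8.13 × 10⁵ N.
Convert the energy scale: 9.27 × 10³ TeV² = 9.27 × 10⁹ GeV².
Result: 9.27 × 10⁹ × 8.13 × 10⁵ = 7.53 × 10¹⁵ N.

7.53 × 10¹⁵ N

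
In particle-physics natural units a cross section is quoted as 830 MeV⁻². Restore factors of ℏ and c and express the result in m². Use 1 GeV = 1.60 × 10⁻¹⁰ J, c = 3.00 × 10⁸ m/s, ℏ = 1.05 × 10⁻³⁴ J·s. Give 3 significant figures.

3.22 × 10⁻²³ m²

Area is [L]² = [E]⁻²·(ℏc)²; restore (ℏc)².
1 GeV⁻² → (ℏc)² × (1 GeV in J)⁻² = 3.88 × 10⁻³² m².
Convert the energy scale: 830 MeV⁻² = 8.30 × 10⁸ GeV⁻².
Result: 8.30 × 10⁸ × 3.88 × 10⁻³² = 3.22 × 10⁻²³ m².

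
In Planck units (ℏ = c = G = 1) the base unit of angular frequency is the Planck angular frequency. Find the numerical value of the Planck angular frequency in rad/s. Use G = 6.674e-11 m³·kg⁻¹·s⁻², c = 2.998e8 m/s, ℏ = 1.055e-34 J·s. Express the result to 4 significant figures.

1.855e43 rad/s

ω_P = √(c⁵/(ℏG))
  = √(3.440e86)
  = 1.855e43 rad/s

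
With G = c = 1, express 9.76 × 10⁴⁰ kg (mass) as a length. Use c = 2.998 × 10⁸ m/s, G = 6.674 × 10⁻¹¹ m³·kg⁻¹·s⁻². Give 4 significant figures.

In G = c = 1 units mass has dimensions of length; the conversion factor is G/c².
9.76 × 10⁴⁰ kg × (G/c²) = 7.247 × 10¹³ m

7.247 × 10¹³ m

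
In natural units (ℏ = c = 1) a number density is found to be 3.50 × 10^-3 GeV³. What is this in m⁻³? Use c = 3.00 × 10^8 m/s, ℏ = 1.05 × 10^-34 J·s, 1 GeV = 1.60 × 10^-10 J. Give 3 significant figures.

4.59 × 10^44 m⁻³

Number density is [L]⁻³ = [E]³/(ℏc)³.
1 GeV³ → 1/(ℏc)³ × (1 GeV in J)³ = 1.31 × 10^47 m⁻³.
Result: 3.50 × 10^-3 × 1.31 × 10^47 = 4.59 × 10^44 m⁻³.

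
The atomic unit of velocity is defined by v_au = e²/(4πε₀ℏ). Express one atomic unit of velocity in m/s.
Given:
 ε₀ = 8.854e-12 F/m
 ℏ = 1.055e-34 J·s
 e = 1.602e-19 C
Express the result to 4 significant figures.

2.186e6 m/s

v_au = e²/(4πε₀ℏ)
  = 2.566e-38 / 1.174e-44
  = 2.186e6 m/s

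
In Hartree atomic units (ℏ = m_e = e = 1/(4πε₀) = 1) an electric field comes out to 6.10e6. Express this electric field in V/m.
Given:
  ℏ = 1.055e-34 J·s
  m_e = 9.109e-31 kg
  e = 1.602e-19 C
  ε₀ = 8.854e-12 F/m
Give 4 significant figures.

3.130e18 V/m

One atomic unit of electric field: E_au = E_h/(e a₀) = m_e²e⁵/((4πε₀)³ℏ⁴) = 5.131e11 V/m.
6.10e6 × 5.131e11 V/m = 3.130e18 V/m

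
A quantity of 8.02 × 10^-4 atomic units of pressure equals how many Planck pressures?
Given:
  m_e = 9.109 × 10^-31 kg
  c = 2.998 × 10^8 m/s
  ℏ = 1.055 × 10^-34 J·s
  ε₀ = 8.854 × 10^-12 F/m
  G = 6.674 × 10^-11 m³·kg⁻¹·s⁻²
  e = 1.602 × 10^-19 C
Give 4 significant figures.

atomic unit of pressure: P_au = E_h/a₀³ = m_e⁴e¹⁰/((4πε₀)⁵ℏ⁸) = 2.929 × 10^13 Pa
Planck pressure: p_P = c⁷/(ℏG²) = 4.632 × 10^113 Pa
8.02 × 10^-4 × 2.929 × 10^13 / 4.632 × 10^113 = 5.071 × 10^-104

5.071 × 10^-104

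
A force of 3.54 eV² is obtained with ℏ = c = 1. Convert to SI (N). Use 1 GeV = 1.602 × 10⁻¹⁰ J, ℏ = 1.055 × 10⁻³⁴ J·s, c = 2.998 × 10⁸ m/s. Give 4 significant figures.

Force is [E]/[L] = [E]²/(ℏc); restore (ℏc)⁻¹.
1 GeV² → 1/(ℏc) × (1 GeV in J)² = 8.114 × 10⁵ N.
Convert the energy scale: 3.54 eV² = 3.54 × 10⁻¹⁸ GeV².
Result: 3.54 × 10⁻¹⁸ × 8.114 × 10⁵ = 2.872 × 10⁻¹² N.

2.872 × 10⁻¹² N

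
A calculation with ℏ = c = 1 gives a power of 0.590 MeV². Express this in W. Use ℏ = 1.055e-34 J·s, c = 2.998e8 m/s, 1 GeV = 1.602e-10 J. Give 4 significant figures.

1.435e8 W

Power is [E]/[T] = [E]²/ℏ.
1 GeV² → 1/ℏ × (1 GeV in J)² = 2.433e14 W.
Convert the energy scale: 0.590 MeV² = 5.90e-7 GeV².
Result: 5.90e-7 × 2.433e14 = 1.435e8 W.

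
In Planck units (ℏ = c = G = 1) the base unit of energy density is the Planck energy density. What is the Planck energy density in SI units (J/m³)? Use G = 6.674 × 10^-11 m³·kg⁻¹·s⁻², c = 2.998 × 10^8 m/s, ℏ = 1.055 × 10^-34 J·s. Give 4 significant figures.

4.632 × 10^113 J/m³

u_P = c⁷/(ℏG²)
  = 2.177 × 10^59 / 4.699 × 10^-55
  = 4.632 × 10^113 J/m³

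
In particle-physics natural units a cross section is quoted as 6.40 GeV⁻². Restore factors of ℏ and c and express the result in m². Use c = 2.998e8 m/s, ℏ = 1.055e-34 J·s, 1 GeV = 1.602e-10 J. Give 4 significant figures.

2.495e-31 m²

Area is [L]² = [E]⁻²·(ℏc)²; restore (ℏc)².
1 GeV⁻² → (ℏc)² × (1 GeV in J)⁻² = 3.898e-32 m².
Result: 6.40 × 3.898e-32 = 2.495e-31 m².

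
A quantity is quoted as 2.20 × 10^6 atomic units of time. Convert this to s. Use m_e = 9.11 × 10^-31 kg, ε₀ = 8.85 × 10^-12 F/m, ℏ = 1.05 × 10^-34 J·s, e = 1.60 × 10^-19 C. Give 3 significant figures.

One atomic unit of time: τ_au = (4πε₀)²ℏ³/(m_e e⁴) = 2.40 × 10^-17 s.
2.20 × 10^6 × 2.40 × 10^-17 s = 5.28 × 10^-11 s

5.28 × 10^-11 s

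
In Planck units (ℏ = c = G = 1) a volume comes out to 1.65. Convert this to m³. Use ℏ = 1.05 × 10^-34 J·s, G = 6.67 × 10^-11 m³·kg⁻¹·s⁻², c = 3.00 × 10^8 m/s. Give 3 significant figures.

One Planck volume: V_P = (ℏG/c³)^(3/2) = 4.18 × 10^-105 m³.
1.65 × 4.18 × 10^-105 m³ = 6.89 × 10^-105 m³

6.89 × 10^-105 m³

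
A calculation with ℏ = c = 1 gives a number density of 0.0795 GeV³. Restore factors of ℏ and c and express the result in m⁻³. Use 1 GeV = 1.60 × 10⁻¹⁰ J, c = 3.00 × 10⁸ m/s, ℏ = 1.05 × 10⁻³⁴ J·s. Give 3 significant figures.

1.04 × 10⁴⁶ m⁻³

Number density is [L]⁻³ = [E]³/(ℏc)³.
1 GeV³ → 1/(ℏc)³ × (1 GeV in J)³ = 1.31 × 10⁴⁷ m⁻³.
Result: 0.0795 × 1.31 × 10⁴⁷ = 1.04 × 10⁴⁶ m⁻³.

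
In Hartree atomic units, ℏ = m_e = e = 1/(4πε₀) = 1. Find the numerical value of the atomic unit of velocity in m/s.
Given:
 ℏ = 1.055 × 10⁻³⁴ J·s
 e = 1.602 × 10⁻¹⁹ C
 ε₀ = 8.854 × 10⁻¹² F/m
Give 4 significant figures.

2.186 × 10⁶ m/s

Dimensional analysis gives v_au = e²/(4πε₀ℏ).
  = 2.566 × 10⁻³⁸ / 1.174 × 10⁻⁴⁴
  = 2.186 × 10⁶ m/s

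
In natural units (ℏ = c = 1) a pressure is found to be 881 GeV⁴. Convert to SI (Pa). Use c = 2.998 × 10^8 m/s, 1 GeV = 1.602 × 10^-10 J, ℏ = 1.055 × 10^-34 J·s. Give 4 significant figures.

1.834 × 10^40 Pa

Pressure is [E]/[L]³ = [E]⁴/(ℏc)³.
1 GeV⁴ → 1/(ℏc)³ × (1 GeV in J)⁴ = 2.082 × 10^37 Pa.
Result: 881 × 2.082 × 10^37 = 1.834 × 10^40 Pa.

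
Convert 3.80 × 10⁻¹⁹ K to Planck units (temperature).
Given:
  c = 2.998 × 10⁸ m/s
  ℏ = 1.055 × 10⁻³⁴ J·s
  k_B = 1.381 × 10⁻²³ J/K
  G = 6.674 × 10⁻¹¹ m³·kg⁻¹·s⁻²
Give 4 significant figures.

Planck temperature: T_P = √(ℏc⁵/G) / k_B = 1.417 × 10³² K.
3.80 × 10⁻¹⁹ / 1.417 × 10³² = 2.682 × 10⁻⁵¹

2.682 × 10⁻⁵¹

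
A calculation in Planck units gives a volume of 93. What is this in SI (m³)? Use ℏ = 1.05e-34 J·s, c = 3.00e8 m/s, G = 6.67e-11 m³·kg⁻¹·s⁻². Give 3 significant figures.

One Planck volume: V_P = (ℏG/c³)^(3/2) = 4.18e-105 m³.
93 × 4.18e-105 m³ = 3.89e-103 m³

3.89e-103 m³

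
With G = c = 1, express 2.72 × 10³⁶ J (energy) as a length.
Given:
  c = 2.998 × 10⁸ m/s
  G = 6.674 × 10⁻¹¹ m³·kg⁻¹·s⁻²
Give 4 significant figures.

2.247 × 10⁻⁸ m

Energy → length via G/c⁴.
2.72 × 10³⁶ J × (G/c⁴) = 2.247 × 10⁻⁸ m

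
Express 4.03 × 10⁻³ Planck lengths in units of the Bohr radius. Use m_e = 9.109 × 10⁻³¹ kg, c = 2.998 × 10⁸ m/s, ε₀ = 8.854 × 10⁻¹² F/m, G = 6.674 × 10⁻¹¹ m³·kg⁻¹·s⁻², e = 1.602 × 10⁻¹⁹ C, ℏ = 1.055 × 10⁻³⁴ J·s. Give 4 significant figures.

Planck length: ℓ_P = √(ℏG/c³) = 1.616 × 10⁻³⁵ m
Bohr radius: a₀ = 4πε₀ℏ²/(m_e e²) = 5.297 × 10⁻¹¹ m
4.03 × 10⁻³ × 1.616 × 10⁻³⁵ / 5.297 × 10⁻¹¹ = 1.230 × 10⁻²⁷

1.230 × 10⁻²⁷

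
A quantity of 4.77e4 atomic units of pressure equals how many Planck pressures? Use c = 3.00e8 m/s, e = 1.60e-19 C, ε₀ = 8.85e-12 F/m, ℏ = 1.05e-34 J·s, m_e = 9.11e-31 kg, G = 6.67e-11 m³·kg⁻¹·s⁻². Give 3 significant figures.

3.07e-96

atomic unit of pressure: P_au = E_h/a₀³ = m_e⁴e¹⁰/((4πε₀)⁵ℏ⁸) = 3.01e13 Pa
Planck pressure: p_P = c⁷/(ℏG²) = 4.68e113 Pa
4.77e4 × 3.01e13 / 4.68e113 = 3.07e-96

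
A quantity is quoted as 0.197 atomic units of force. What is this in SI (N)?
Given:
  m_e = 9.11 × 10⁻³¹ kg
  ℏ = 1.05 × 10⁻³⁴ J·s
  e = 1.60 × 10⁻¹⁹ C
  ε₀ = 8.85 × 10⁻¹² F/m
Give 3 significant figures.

One atomic unit of force: F_au = E_h/a₀ = m_e²e⁶/((4πε₀)³ℏ⁴) = 8.33 × 10⁻⁸ N.
0.197 × 8.33 × 10⁻⁸ N = 1.64 × 10⁻⁸ N

1.64 × 10⁻⁸ N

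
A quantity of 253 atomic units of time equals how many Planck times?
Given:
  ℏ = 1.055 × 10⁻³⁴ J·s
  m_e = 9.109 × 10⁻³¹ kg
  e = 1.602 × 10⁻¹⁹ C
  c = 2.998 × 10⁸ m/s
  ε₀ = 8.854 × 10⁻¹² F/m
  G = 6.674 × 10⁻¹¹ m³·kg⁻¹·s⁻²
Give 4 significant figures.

atomic unit of time: τ_au = (4πε₀)²ℏ³/(m_e e⁴) = 2.423 × 10⁻¹⁷ s
Planck time: t_P = √(ℏG/c⁵) = 5.392 × 10⁻⁴⁴ s
253 × 2.423 × 10⁻¹⁷ / 5.392 × 10⁻⁴⁴ = 1.137 × 10²⁹

1.137 × 10²⁹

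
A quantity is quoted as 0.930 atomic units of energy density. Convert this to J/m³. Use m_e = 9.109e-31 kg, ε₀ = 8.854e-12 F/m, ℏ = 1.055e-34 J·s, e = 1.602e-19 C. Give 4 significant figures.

2.724e13 J/m³

One atomic unit of energy density: u_au = E_h/a₀³ = m_e⁴e¹⁰/((4πε₀)⁵ℏ⁸) = 2.929e13 J/m³.
0.930 × 2.929e13 J/m³ = 2.724e13 J/m³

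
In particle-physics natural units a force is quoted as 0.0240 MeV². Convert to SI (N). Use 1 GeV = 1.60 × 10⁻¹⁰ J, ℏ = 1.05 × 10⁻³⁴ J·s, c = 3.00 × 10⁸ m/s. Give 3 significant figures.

0.0195 N

Force is [E]/[L] = [E]²/(ℏc); restore (ℏc)⁻¹.
1 GeV² → 1/(ℏc) × (1 GeV in J)² = 8.13 × 10⁵ N.
Convert the energy scale: 0.0240 MeV² = 2.40 × 10⁻⁸ GeV².
Result: 2.40 × 10⁻⁸ × 8.13 × 10⁵ = 0.0195 N.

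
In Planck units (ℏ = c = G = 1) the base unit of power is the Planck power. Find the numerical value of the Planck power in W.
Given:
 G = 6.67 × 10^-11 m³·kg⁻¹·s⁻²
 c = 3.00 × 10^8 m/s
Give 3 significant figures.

P_P = c⁵/G
  = 2.43 × 10^42 / 6.67 × 10^-11
  = 3.64 × 10^52 W

3.64 × 10^52 W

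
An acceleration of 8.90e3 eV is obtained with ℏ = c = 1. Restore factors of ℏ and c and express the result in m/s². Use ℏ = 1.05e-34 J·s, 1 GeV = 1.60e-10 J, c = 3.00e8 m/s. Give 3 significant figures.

4.07e27 m/s²

Acceleration is [L]/[T]² = c·[E]/ℏ.
1 GeV → c/ℏ × (1 GeV in J) = 4.57e32 m/s².
Convert the energy scale: 8.90e3 eV = 8.90e-6 GeV.
Result: 8.90e-6 × 4.57e32 = 4.07e27 m/s².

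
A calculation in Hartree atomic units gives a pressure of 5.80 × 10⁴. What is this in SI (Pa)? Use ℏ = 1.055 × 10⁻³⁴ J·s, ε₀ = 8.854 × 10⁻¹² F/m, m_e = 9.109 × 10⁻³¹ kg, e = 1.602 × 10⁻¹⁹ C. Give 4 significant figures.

1.699 × 10¹⁸ Pa

One atomic unit of pressure: P_au = E_h/a₀³ = m_e⁴e¹⁰/((4πε₀)⁵ℏ⁸) = 2.929 × 10¹³ Pa.
5.80 × 10⁴ × 2.929 × 10¹³ Pa = 1.699 × 10¹⁸ Pa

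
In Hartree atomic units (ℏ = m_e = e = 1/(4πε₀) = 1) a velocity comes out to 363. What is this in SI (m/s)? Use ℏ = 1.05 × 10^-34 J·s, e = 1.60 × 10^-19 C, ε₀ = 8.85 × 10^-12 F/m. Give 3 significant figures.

One atomic unit of velocity: v_au = e²/(4πε₀ℏ) = 2.19 × 10^6 m/s.
363 × 2.19 × 10^6 m/s = 7.96 × 10^8 m/s

7.96 × 10^8 m/s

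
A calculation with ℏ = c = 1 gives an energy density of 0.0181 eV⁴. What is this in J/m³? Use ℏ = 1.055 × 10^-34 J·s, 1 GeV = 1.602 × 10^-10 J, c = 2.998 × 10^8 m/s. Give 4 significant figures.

[E]/[L]³ = [E]⁴/(ℏc)³; restore (ℏc)⁻³.
1 GeV⁴ → 1/(ℏc)³ × (1 GeV in J)⁴ = 2.082 × 10^37 J/m³.
Convert the energy scale: 0.0181 eV⁴ = 1.81 × 10^-38 GeV⁴.
Result: 1.81 × 10^-38 × 2.082 × 10^37 = 0.3768 J/m³.

0.3768 J/m³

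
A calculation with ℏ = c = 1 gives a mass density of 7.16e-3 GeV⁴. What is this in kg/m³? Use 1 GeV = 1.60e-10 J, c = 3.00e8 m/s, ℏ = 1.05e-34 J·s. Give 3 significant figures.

1.67e18 kg/m³

Mass density is [E]/(c²[L]³) = [E]⁴/(ℏ³c⁵).
1 GeV⁴ → 1/(ℏ³c⁵) × (1 GeV in J)⁴ = 2.33e20 kg/m³.
Result: 7.16e-3 × 2.33e20 = 1.67e18 kg/m³.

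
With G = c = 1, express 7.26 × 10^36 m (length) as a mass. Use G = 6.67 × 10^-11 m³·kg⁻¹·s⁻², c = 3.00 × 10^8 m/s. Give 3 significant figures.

9.80 × 10^63 kg

Length → mass via c²/G.
7.26 × 10^36 m × (c²/G) = 9.80 × 10^63 kg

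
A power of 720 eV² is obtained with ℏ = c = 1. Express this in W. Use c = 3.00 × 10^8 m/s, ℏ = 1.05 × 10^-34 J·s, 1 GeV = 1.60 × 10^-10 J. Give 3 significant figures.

0.176 W

Power is [E]/[T] = [E]²/ℏ.
1 GeV² → 1/ℏ × (1 GeV in J)² = 2.44 × 10^14 W.
Convert the energy scale: 720 eV² = 7.20 × 10^-16 GeV².
Result: 7.20 × 10^-16 × 2.44 × 10^14 = 0.176 W.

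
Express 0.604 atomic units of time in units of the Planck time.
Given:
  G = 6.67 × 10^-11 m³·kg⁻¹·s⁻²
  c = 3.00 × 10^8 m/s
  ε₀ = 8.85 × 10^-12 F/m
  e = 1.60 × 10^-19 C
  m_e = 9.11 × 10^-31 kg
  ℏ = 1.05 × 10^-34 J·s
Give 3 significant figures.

atomic unit of time: τ_au = (4πε₀)²ℏ³/(m_e e⁴) = 2.40 × 10^-17 s
Planck time: t_P = √(ℏG/c⁵) = 5.37 × 10^-44 s
0.604 × 2.40 × 10^-17 / 5.37 × 10^-44 = 2.70 × 10^26

2.70 × 10^26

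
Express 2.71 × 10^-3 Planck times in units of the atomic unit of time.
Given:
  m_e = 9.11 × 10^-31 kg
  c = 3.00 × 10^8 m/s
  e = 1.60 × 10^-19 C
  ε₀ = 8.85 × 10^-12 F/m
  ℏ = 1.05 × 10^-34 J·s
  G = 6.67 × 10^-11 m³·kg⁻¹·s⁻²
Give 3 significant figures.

6.07 × 10^-30

Planck time: t_P = √(ℏG/c⁵) = 5.37 × 10^-44 s
atomic unit of time: τ_au = (4πε₀)²ℏ³/(m_e e⁴) = 2.40 × 10^-17 s
2.71 × 10^-3 × 5.37 × 10^-44 / 2.40 × 10^-17 = 6.07 × 10^-30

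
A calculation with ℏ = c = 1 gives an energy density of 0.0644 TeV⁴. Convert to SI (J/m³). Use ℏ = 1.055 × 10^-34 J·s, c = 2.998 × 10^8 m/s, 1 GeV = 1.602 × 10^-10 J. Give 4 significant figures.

[E]/[L]³ = [E]⁴/(ℏc)³; restore (ℏc)⁻³.
1 GeV⁴ → 1/(ℏc)³ × (1 GeV in J)⁴ = 2.082 × 10^37 J/m³.
Convert the energy scale: 0.0644 TeV⁴ = 6.44 × 10^10 GeV⁴.
Result: 6.44 × 10^10 × 2.082 × 10^37 = 1.341 × 10^48 J/m³.

1.341 × 10^48 J/m³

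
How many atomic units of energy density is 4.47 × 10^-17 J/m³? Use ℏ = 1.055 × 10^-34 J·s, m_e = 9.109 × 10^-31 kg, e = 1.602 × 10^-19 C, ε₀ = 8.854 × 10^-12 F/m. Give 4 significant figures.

atomic unit of energy density: u_au = E_h/a₀³ = m_e⁴e¹⁰/((4πε₀)⁵ℏ⁸) = 2.929 × 10^13 J/m³.
4.47 × 10^-17 / 2.929 × 10^13 = 1.526 × 10^-30

1.526 × 10^-30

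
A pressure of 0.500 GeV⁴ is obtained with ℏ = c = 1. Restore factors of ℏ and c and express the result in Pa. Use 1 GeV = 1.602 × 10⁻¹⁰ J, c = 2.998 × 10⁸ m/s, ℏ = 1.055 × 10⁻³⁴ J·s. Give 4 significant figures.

Pressure is [E]/[L]³ = [E]⁴/(ℏc)³.
1 GeV⁴ → 1/(ℏc)³ × (1 GeV in J)⁴ = 2.082 × 10³⁷ Pa.
Result: 0.500 × 2.082 × 10³⁷ = 1.041 × 10³⁷ Pa.

1.041 × 10³⁷ Pa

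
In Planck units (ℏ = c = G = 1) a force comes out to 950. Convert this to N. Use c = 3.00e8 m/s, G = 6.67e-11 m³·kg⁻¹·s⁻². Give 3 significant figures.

One Planck force: F_P = c⁴/G = 1.21e44 N.
950 × 1.21e44 N = 1.15e47 N

1.15e47 N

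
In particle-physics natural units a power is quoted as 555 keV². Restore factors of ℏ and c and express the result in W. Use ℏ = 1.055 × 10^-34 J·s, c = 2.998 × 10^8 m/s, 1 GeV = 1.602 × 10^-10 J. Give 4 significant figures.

1.350 × 10^5 W

Power is [E]/[T] = [E]²/ℏ.
1 GeV² → 1/ℏ × (1 GeV in J)² = 2.433 × 10^14 W.
Convert the energy scale: 555 keV² = 5.55 × 10^-10 GeV².
Result: 5.55 × 10^-10 × 2.433 × 10^14 = 1.350 × 10^5 W.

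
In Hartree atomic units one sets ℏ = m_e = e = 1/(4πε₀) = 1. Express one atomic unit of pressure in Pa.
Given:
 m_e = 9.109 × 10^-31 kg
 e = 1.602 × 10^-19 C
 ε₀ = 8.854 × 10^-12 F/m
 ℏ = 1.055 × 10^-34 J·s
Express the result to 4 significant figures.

P_au = E_h/a₀³ = m_e⁴e¹⁰/((4πε₀)⁵ℏ⁸)
E_h = 4.354 × 10^-18 J
a₀ = 5.297 × 10^-11 m
E_h/a₀³ = 2.929 × 10^13 Pa

2.929 × 10^13 Pa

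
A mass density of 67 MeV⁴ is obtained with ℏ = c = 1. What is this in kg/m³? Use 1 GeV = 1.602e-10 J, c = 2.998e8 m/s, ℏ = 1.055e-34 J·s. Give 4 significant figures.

1.552e10 kg/m³

Mass density is [E]/(c²[L]³) = [E]⁴/(ℏ³c⁵).
1 GeV⁴ → 1/(ℏ³c⁵) × (1 GeV in J)⁴ = 2.316e20 kg/m³.
Convert the energy scale: 67 MeV⁴ = 6.70e-11 GeV⁴.
Result: 6.70e-11 × 2.316e20 = 1.552e10 kg/m³.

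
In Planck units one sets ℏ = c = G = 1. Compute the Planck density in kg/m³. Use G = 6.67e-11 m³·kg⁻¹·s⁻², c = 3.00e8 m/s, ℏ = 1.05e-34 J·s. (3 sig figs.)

ρ_P = c⁵/(ℏG²)
  = 2.43e42 / 4.67e-55
  = 5.20e96 kg/m³

5.20e96 kg/m³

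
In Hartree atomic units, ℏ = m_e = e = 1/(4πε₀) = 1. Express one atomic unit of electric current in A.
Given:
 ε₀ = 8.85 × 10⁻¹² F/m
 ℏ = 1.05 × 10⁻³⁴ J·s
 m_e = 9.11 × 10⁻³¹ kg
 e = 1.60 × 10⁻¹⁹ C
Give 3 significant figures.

6.67 × 10⁻³ A

From ℏ = m_e = e = 1/(4πε₀) = 1 the current scale is I_au = e E_h/ℏ = m_e e⁵/((4πε₀)²ℏ³).
E_h = 4.38 × 10⁻¹⁸ J
e·E_h/ℏ = 6.67 × 10⁻³ A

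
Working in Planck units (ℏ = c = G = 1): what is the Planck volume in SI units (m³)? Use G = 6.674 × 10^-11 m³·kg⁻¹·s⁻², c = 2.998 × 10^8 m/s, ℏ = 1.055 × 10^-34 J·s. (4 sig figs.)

Dimensional analysis gives V_P = (ℏG/c³)^(3/2).
  = √(1.784 × 10^-209)
  = 4.224 × 10^-105 m³

4.224 × 10^-105 m³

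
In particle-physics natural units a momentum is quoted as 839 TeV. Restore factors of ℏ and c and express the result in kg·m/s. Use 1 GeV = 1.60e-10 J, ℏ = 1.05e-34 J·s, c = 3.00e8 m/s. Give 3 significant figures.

4.47e-13 kg·m/s

Momentum is [E]/c; divide by c.
1 GeV → 1/c × (1 GeV in J) = 5.33e-19 kg·m/s.
Convert the energy scale: 839 TeV = 8.39e5 GeV.
Result: 8.39e5 × 5.33e-19 = 4.47e-13 kg·m/s.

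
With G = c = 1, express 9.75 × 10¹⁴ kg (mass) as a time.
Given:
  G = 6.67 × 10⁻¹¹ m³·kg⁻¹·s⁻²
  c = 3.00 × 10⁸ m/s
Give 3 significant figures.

Mass → time via G/c³.
9.75 × 10¹⁴ kg × (G/c³) = 2.41 × 10⁻²¹ s

2.41 × 10⁻²¹ s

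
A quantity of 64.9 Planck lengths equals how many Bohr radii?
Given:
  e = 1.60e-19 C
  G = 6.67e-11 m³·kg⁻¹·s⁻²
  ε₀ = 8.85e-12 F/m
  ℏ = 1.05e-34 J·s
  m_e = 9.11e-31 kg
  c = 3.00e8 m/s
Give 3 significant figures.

Planck length: ℓ_P = √(ℏG/c³) = 1.61e-35 m
Bohr radius: a₀ = 4πε₀ℏ²/(m_e e²) = 5.26e-11 m
64.9 × 1.61e-35 / 5.26e-11 = 1.99e-23

1.99e-23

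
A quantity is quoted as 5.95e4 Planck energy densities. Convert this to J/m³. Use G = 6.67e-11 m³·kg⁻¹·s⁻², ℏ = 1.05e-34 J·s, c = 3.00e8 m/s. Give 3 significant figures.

One Planck energy density: u_P = c⁷/(ℏG²) = 4.68e113 J/m³.
5.95e4 × 4.68e113 J/m³ = 2.79e118 J/m³

2.79e118 J/m³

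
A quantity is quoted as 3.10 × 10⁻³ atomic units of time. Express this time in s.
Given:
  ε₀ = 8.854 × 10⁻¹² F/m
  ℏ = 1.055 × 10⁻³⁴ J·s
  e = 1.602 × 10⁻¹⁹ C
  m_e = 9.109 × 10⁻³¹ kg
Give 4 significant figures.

7.511 × 10⁻²⁰ s

One atomic unit of time: τ_au = (4πε₀)²ℏ³/(m_e e⁴) = 2.423 × 10⁻¹⁷ s.
3.10 × 10⁻³ × 2.423 × 10⁻¹⁷ s = 7.511 × 10⁻²⁰ s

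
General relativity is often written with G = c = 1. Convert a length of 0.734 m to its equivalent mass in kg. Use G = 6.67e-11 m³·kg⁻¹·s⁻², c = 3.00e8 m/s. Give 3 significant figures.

Length → mass via c²/G.
0.734 m × (c²/G) = 9.90e26 kg

9.90e26 kg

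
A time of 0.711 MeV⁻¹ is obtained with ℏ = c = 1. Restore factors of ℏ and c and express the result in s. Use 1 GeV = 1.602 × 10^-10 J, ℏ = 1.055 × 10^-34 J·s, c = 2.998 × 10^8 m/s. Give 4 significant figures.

A time is [E]⁻¹ in ℏ=c=1; restore one factor of ℏ.
1 GeV⁻¹ → ℏ × (1 GeV in J)⁻¹ = 6.586 × 10^-25 s.
Convert the energy scale: 0.711 MeV⁻¹ = 711 GeV⁻¹.
Result: 711 × 6.586 × 10^-25 = 4.682 × 10^-22 s.

4.682 × 10^-22 s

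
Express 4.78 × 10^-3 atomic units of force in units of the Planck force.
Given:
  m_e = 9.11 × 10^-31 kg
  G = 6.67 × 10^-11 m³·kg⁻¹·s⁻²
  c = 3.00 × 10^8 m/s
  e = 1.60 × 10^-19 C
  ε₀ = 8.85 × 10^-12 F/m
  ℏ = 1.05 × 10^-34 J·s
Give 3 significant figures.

atomic unit of force: F_au = E_h/a₀ = m_e²e⁶/((4πε₀)³ℏ⁴) = 8.33 × 10^-8 N
Planck force: F_P = c⁴/G = 1.21 × 10^44 N
4.78 × 10^-3 × 8.33 × 10^-8 / 1.21 × 10^44 = 3.28 × 10^-54

3.28 × 10^-54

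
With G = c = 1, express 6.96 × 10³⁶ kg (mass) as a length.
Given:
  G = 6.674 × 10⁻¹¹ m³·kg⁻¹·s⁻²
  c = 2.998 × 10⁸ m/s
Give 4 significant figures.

5.168 × 10⁹ m

In G = c = 1 units mass has dimensions of length; the conversion factor is G/c².
6.96 × 10³⁶ kg × (G/c²) = 5.168 × 10⁹ m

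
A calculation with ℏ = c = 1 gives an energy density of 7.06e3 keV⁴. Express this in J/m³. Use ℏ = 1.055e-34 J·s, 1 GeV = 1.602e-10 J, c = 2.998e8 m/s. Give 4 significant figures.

1.470e17 J/m³

[E]/[L]³ = [E]⁴/(ℏc)³; restore (ℏc)⁻³.
1 GeV⁴ → 1/(ℏc)³ × (1 GeV in J)⁴ = 2.082e37 J/m³.
Convert the energy scale: 7.06e3 keV⁴ = 7.06e-21 GeV⁴.
Result: 7.06e-21 × 2.082e37 = 1.470e17 J/m³.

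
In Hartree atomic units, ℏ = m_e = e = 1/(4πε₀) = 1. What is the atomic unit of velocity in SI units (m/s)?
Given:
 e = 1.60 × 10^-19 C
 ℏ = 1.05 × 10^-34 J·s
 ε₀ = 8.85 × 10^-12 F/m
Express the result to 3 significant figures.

2.19 × 10^6 m/s

The unique combination of the constants set to 1 with dimensions of velocity is v_au = e²/(4πε₀ℏ).
  = 2.56 × 10^-38 / 1.17 × 10^-44
  = 2.19 × 10^6 m/s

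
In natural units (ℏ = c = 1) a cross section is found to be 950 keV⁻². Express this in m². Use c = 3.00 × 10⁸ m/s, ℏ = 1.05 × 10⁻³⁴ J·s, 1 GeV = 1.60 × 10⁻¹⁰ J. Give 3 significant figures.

Area is [L]² = [E]⁻²·(ℏc)²; restore (ℏc)².
1 GeV⁻² → (ℏc)² × (1 GeV in J)⁻² = 3.88 × 10⁻³² m².
Convert the energy scale: 950 keV⁻² = 9.50 × 10¹⁴ GeV⁻².
Result: 9.50 × 10¹⁴ × 3.88 × 10⁻³² = 3.68 × 10⁻¹⁷ m².

3.68 × 10⁻¹⁷ m²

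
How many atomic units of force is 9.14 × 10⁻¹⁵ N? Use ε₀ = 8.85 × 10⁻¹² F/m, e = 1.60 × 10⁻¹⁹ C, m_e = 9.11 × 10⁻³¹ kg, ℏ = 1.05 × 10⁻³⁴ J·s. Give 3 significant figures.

atomic unit of force: F_au = E_h/a₀ = m_e²e⁶/((4πε₀)³ℏ⁴) = 8.33 × 10⁻⁸ N.
9.14 × 10⁻¹⁵ / 8.33 × 10⁻⁸ = 1.10 × 10⁻⁷

1.10 × 10⁻⁷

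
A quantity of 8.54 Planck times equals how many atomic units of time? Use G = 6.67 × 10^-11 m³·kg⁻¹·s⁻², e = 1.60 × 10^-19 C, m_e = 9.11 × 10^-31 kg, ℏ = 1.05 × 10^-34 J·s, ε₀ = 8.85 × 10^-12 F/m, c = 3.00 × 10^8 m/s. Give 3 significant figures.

Planck time: t_P = √(ℏG/c⁵) = 5.37 × 10^-44 s
atomic unit of time: τ_au = (4πε₀)²ℏ³/(m_e e⁴) = 2.40 × 10^-17 s
8.54 × 5.37 × 10^-44 / 2.40 × 10^-17 = 1.91 × 10^-26

1.91 × 10^-26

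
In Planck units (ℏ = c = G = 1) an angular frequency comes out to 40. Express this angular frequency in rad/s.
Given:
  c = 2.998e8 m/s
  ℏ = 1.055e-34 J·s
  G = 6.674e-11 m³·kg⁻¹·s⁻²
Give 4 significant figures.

7.419e44 rad/s

One Planck angular frequency: ω_P = √(c⁵/(ℏG)) = 1.855e43 rad/s.
40 × 1.855e43 rad/s = 7.419e44 rad/s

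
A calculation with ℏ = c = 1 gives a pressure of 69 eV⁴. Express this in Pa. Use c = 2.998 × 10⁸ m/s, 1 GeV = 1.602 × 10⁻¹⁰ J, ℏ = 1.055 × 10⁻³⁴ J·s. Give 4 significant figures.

1.436 × 10³ Pa

Pressure is [E]/[L]³ = [E]⁴/(ℏc)³.
1 GeV⁴ → 1/(ℏc)³ × (1 GeV in J)⁴ = 2.082 × 10³⁷ Pa.
Convert the energy scale: 69 eV⁴ = 6.90 × 10⁻³⁵ GeV⁴.
Result: 6.90 × 10⁻³⁵ × 2.082 × 10³⁷ = 1.436 × 10³ Pa.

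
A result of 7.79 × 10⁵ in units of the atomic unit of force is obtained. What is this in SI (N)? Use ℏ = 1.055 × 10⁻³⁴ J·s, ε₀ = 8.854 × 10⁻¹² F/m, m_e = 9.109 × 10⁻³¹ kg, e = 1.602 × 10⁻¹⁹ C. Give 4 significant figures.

0.06403 N

One atomic unit of force: F_au = E_h/a₀ = m_e²e⁶/((4πε₀)³ℏ⁴) = 8.220 × 10⁻⁸ N.
7.79 × 10⁵ × 8.220 × 10⁻⁸ N = 0.06403 N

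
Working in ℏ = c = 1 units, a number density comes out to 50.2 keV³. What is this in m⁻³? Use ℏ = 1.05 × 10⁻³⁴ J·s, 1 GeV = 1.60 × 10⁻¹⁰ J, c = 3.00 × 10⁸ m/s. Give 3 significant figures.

Number density is [L]⁻³ = [E]³/(ℏc)³.
1 GeV³ → 1/(ℏc)³ × (1 GeV in J)³ = 1.31 × 10⁴⁷ m⁻³.
Convert the energy scale: 50.2 keV³ = 5.02 × 10⁻¹⁷ GeV³.
Result: 5.02 × 10⁻¹⁷ × 1.31 × 10⁴⁷ = 6.58 × 10³⁰ m⁻³.

6.58 × 10³⁰ m⁻³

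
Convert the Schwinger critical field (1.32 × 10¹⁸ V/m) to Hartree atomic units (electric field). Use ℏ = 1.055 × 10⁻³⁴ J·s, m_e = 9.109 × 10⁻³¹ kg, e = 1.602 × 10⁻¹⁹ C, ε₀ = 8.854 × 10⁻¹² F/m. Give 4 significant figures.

atomic unit of electric field: E_au = E_h/(e a₀) = m_e²e⁵/((4πε₀)³ℏ⁴) = 5.131 × 10¹¹ V/m.
1.32 × 10¹⁸ / 5.131 × 10¹¹ = 2.573 × 10⁶

2.573 × 10⁶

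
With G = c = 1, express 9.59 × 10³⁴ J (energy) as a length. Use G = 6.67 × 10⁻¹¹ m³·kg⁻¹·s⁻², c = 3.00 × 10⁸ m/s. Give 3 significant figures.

7.90 × 10⁻¹⁰ m

Energy → length via G/c⁴.
9.59 × 10³⁴ J × (G/c⁴) = 7.90 × 10⁻¹⁰ m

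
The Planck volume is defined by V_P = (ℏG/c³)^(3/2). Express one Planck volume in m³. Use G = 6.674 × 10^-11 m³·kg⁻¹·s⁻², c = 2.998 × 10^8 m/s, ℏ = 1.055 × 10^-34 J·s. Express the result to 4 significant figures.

4.224 × 10^-105 m³

V_P = (ℏG/c³)^(3/2)
  = √(1.784 × 10^-209)
  = 4.224 × 10^-105 m³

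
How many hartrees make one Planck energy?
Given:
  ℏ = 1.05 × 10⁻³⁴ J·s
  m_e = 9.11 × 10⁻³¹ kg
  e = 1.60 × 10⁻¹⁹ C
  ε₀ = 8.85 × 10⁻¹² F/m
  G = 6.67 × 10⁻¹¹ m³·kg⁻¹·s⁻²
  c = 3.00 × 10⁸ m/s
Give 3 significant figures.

4.47 × 10²⁶

Planck energy: E_P = √(ℏc⁵/G) = 1.96 × 10⁹ J
hartree: E_h = m_e e⁴/(4πε₀ℏ)² = 4.38 × 10⁻¹⁸ J
ratio = 1.96 × 10⁹ / 4.38 × 10⁻¹⁸ = 4.47 × 10²⁶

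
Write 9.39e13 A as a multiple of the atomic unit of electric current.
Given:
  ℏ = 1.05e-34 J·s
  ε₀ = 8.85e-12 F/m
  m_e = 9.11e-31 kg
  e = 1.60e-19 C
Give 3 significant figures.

1.41e16

atomic unit of electric current: I_au = e E_h/ℏ = m_e e⁵/((4πε₀)²ℏ³) = 6.67e-3 A.
9.39e13 / 6.67e-3 = 1.41e16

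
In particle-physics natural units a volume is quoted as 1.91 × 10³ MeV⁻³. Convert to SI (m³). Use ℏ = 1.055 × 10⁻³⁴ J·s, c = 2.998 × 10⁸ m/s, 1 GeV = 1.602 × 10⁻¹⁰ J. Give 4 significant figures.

Volume is [L]³ = [E]⁻³·(ℏc)³.
1 GeV⁻³ → (ℏc)³ × (1 GeV in J)⁻³ = 7.696 × 10⁻⁴⁸ m³.
Convert the energy scale: 1.91 × 10³ MeV⁻³ = 1.91 × 10¹² GeV⁻³.
Result: 1.91 × 10¹² × 7.696 × 10⁻⁴⁸ = 1.470 × 10⁻³⁵ m³.

1.470 × 10⁻³⁵ m³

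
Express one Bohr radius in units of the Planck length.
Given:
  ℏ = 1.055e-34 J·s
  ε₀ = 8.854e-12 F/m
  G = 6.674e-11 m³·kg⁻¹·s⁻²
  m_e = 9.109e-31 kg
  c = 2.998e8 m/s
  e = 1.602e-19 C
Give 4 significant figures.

3.277e24

Bohr radius: a₀ = 4πε₀ℏ²/(m_e e²) = 5.297e-11 m
Planck length: ℓ_P = √(ℏG/c³) = 1.616e-35 m
ratio = 5.297e-11 / 1.616e-35 = 3.277e24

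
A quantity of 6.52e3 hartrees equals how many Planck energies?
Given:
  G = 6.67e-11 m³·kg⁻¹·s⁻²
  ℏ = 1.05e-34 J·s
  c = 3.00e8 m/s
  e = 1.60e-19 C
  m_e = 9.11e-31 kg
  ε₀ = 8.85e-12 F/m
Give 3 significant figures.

1.46e-23

hartree: E_h = m_e e⁴/(4πε₀ℏ)² = 4.38e-18 J
Planck energy: E_P = √(ℏc⁵/G) = 1.96e9 J
6.52e3 × 4.38e-18 / 1.96e9 = 1.46e-23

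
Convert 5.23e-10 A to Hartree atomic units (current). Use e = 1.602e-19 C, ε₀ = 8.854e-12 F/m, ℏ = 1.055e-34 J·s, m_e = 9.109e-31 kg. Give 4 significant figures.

7.910e-8

atomic unit of electric current: I_au = e E_h/ℏ = m_e e⁵/((4πε₀)²ℏ³) = 6.612e-3 A.
5.23e-10 / 6.612e-3 = 7.910e-8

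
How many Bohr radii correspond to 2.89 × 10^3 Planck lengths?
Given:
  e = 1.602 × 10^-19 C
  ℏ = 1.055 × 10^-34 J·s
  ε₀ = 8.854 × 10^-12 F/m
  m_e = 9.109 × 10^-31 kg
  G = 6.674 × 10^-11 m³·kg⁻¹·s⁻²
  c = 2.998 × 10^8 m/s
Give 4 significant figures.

Planck length: ℓ_P = √(ℏG/c³) = 1.616 × 10^-35 m
Bohr radius: a₀ = 4πε₀ℏ²/(m_e e²) = 5.297 × 10^-11 m
2.89 × 10^3 × 1.616 × 10^-35 / 5.297 × 10^-11 = 8.819 × 10^-22

8.819 × 10^-22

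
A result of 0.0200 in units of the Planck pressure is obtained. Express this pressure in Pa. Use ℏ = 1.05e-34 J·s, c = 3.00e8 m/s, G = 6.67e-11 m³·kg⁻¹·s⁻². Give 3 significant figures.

One Planck pressure: p_P = c⁷/(ℏG²) = 4.68e113 Pa.
0.0200 × 4.68e113 Pa = 9.36e111 Pa

9.36e111 Pa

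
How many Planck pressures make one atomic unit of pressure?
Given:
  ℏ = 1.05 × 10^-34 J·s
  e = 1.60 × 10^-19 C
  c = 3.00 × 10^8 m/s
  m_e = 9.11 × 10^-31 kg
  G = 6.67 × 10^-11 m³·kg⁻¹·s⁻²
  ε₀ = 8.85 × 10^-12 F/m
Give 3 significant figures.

6.44 × 10^-101

atomic unit of pressure: P_au = E_h/a₀³ = m_e⁴e¹⁰/((4πε₀)⁵ℏ⁸) = 3.01 × 10^13 Pa
Planck pressure: p_P = c⁷/(ℏG²) = 4.68 × 10^113 Pa
ratio = 3.01 × 10^13 / 4.68 × 10^113 = 6.44 × 10^-101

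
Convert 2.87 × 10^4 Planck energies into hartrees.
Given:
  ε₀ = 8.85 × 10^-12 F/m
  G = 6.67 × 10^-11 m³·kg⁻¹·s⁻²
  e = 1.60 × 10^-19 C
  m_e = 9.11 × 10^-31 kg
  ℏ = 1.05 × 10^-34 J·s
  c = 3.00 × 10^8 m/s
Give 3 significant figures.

Planck energy: E_P = √(ℏc⁵/G) = 1.96 × 10^9 J
hartree: E_h = m_e e⁴/(4πε₀ℏ)² = 4.38 × 10^-18 J
2.87 × 10^4 × 1.96 × 10^9 / 4.38 × 10^-18 = 1.28 × 10^31

1.28 × 10^31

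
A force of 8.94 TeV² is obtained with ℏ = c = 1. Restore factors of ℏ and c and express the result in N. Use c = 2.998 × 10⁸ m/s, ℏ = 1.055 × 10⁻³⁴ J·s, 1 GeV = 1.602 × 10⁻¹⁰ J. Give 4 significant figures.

7.254 × 10¹² N

Force is [E]/[L] = [E]²/(ℏc); restore (ℏc)⁻¹.
1 GeV² → 1/(ℏc) × (1 GeV in J)² = 8.114 × 10⁵ N.
Convert the energy scale: 8.94 TeV² = 8.94 × 10⁶ GeV².
Result: 8.94 × 10⁶ × 8.114 × 10⁵ = 7.254 × 10¹² N.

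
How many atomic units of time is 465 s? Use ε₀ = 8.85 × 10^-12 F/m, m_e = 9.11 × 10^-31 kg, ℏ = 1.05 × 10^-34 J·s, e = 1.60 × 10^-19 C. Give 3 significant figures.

1.94 × 10^19

atomic unit of time: τ_au = (4πε₀)²ℏ³/(m_e e⁴) = 2.40 × 10^-17 s.
465 / 2.40 × 10^-17 = 1.94 × 10^19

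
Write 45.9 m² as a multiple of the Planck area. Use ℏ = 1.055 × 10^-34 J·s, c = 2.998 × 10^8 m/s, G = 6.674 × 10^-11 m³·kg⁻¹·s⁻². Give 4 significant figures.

Planck area: A_P = ℏG/c³ = 2.613 × 10^-70 m².
45.9 / 2.613 × 10^-70 = 1.757 × 10^71

1.757 × 10^71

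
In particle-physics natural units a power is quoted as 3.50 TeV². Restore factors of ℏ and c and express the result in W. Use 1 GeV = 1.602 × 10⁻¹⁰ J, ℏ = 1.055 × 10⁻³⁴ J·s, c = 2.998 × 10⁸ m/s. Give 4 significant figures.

8.514 × 10²⁰ W

Power is [E]/[T] = [E]²/ℏ.
1 GeV² → 1/ℏ × (1 GeV in J)² = 2.433 × 10¹⁴ W.
Convert the energy scale: 3.50 TeV² = 3.50 × 10⁶ GeV².
Result: 3.50 × 10⁶ × 2.433 × 10¹⁴ = 8.514 × 10²⁰ W.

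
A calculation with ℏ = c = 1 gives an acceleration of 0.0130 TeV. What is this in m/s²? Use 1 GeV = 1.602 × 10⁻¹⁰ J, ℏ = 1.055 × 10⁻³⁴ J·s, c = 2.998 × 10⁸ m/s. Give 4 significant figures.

5.918 × 10³³ m/s²

Acceleration is [L]/[T]² = c·[E]/ℏ.
1 GeV → c/ℏ × (1 GeV in J) = 4.552 × 10³² m/s².
Convert the energy scale: 0.0130 TeV = 13 GeV.
Result: 13 × 4.552 × 10³² = 5.918 × 10³³ m/s².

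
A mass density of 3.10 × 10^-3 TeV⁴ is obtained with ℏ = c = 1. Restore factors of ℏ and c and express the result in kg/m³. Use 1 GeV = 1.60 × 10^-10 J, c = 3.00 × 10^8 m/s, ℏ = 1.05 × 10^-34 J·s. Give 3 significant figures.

Mass density is [E]/(c²[L]³) = [E]⁴/(ℏ³c⁵).
1 GeV⁴ → 1/(ℏ³c⁵) × (1 GeV in J)⁴ = 2.33 × 10^20 kg/m³.
Convert the energy scale: 3.10 × 10^-3 TeV⁴ = 3.10 × 10^9 GeV⁴.
Result: 3.10 × 10^9 × 2.33 × 10^20 = 7.22 × 10^29 kg/m³.

7.22 × 10^29 kg/m³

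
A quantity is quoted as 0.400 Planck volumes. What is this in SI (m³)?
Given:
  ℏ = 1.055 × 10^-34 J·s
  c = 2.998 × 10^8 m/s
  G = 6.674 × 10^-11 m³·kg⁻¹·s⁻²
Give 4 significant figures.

1.690 × 10^-105 m³

One Planck volume: V_P = (ℏG/c³)^(3/2) = 4.224 × 10^-105 m³.
0.400 × 4.224 × 10^-105 m³ = 1.690 × 10^-105 m³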